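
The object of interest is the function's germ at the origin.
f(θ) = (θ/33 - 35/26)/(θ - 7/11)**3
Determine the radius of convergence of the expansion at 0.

Denominator factor (θ - 7/11)^3: pole of order 3 at 7/11, modulus 7/11.
The radius of convergence is the smallest modulus among the singular points: 7/11.

The radius of convergence is 7/11.


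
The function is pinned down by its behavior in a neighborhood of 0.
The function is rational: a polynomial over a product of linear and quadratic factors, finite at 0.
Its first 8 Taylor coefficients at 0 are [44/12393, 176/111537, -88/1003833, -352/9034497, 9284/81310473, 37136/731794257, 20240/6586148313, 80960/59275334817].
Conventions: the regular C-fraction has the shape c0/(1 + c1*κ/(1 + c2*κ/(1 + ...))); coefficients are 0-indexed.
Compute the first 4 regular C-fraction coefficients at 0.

The regular C-fraction coefficients are [44/12393, -4/9, 1/2, -1/18].

Taylor coefficients (read off): a_0 = 44/12393, a_1 = 176/111537, a_2 = -88/1003833, a_3 = -352/9034497.
c0 = a_0 = 44/12393. Peel one level at a time: if S = 1 + c*κ/S' with S'(0) = 1, then c is the κ-coefficient of S and S' = c*κ/(S - 1).
S_1 = c0/f = 1 + (-4/9)*κ + (2/9)*κ^2 + ...; c1 = -4/9.
S_2 = c1*κ/(S_1 - 1) = 1 + (1/2)*κ + (1/36)*κ^2 + ...; c2 = 1/2.
S_3 = c2*κ/(S_2 - 1) = 1 + (-1/18)*κ + ...; c3 = -1/18.


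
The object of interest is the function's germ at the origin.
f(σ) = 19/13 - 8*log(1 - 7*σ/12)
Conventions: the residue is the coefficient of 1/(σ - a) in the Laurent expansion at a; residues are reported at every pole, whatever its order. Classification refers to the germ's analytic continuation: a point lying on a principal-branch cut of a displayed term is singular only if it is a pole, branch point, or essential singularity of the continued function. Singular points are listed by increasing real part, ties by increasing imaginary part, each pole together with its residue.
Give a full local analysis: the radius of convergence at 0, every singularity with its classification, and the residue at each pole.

Branch term (-8)*log(1 - σ/(12/7)): its argument vanishes at σ = 12/7, a logarithmic branch point, modulus 12/7.
The radius of convergence is the smallest modulus among the singular points: 12/7.

Radius of convergence at 0: 12/7.
At 12/7: a logarithmic branch point.


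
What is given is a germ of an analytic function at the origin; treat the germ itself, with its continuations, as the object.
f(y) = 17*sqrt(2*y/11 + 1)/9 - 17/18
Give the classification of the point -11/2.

The point is an algebraic (square-root) branch point.

The term (17/9)*sqrt(1 - y/(-11/2)) has argument 1 - -11/2/(-11/2) = 0 at -11/2: a square-root (algebraic, two-sheeted) branch point; the remaining terms are analytic or single-valued there.


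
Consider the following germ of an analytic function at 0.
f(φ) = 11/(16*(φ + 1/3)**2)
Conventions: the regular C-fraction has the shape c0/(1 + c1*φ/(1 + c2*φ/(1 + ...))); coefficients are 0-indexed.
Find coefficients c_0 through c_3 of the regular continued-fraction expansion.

The regular C-fraction coefficients are [99/16, 6, -3/2, 3/2].

Taylor coefficients (expand at 0): a_0 = 99/16, a_1 = -297/8, a_2 = 2673/16, a_3 = -2673/4.
c0 = a_0 = 99/16. Peel one level at a time: if S = 1 + c*φ/S' with S'(0) = 1, then c is the φ-coefficient of S and S' = c*φ/(S - 1).
S_1 = c0/f = 1 + (6)*φ + (9)*φ^2 + ...; c1 = 6.
S_2 = c1*φ/(S_1 - 1) = 1 + (-3/2)*φ + (9/4)*φ^2 + ...; c2 = -3/2.
S_3 = c2*φ/(S_2 - 1) = 1 + (3/2)*φ + ...; c3 = 3/2.


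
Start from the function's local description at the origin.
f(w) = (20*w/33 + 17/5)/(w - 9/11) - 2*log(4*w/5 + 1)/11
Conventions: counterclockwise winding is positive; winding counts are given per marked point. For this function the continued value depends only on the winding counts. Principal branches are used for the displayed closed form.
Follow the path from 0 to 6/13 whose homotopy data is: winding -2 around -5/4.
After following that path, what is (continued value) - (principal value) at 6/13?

Continued minus principal equals (8/11)*pi*i.

The rational part is single-valued and drops out of the difference; each branch term changes only by its own monodromy.
(-2/11)*log(1 - w/(-5/4)): each positive loop around -5/4 adds 2*pi*i to the log, so winding -2 contributes (-2/11)*(-2)*2*pi*i = (8/11)*pi*i.
Summing the contributions at w = 6/13 gives (8/11)*pi*i.


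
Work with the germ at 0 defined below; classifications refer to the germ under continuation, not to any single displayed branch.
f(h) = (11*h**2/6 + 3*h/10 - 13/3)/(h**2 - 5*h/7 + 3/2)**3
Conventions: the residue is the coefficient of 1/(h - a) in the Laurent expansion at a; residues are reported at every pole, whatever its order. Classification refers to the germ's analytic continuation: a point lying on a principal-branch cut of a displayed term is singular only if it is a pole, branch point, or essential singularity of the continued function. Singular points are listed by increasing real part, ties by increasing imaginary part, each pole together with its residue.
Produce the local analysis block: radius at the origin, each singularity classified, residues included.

Radius of convergence at 0: (1/2)*sqrt(6).
At (5/14) - ((1/14)*sqrt(269))*i: a pole of order 3; residue -((1908109/116790654)*sqrt(269))*i.
At (5/14) + ((1/14)*sqrt(269))*i: a pole of order 3; residue ((1908109/116790654)*sqrt(269))*i.


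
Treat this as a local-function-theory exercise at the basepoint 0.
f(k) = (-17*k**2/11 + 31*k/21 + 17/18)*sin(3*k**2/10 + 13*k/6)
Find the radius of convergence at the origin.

The factor sin(3*k**2/10 + 13*k/6) is entire and contributes no finite singular point.
The polynomial part has no poles.
No finite singular points: the Taylor series at 0 converges everywhere.

The radius of convergence is infinite.


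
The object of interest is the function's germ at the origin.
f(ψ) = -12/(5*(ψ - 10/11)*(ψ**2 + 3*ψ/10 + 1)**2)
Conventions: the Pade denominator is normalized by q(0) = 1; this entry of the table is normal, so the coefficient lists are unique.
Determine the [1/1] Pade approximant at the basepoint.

The Pade approximant has numerator coefficients [66/25, 4719/625]; denominator coefficients [1, 59/25].

Taylor coefficients needed (expand at 0): a_0 = 66/25, a_1 = 33/25, a_2 = -1947/625.
Write the denominator as Q(ψ) = 1 + q1*ψ. Requiring Q*f - P = O(ψ^3) with deg P <= 1 kills the coefficients of ψ^2..ψ^2 in Q*f:
  ψ^2: a_2 + q1*a_1 = 0, i.e. -1947/625 + (33/25)*q1 = 0.
Solving this linear system: q1 = 59/25.
The numerator is Q*f truncated at degree 1: P0 = a_0 = 66/25; P1 = a_1 + q1*a_0 = 4719/625.


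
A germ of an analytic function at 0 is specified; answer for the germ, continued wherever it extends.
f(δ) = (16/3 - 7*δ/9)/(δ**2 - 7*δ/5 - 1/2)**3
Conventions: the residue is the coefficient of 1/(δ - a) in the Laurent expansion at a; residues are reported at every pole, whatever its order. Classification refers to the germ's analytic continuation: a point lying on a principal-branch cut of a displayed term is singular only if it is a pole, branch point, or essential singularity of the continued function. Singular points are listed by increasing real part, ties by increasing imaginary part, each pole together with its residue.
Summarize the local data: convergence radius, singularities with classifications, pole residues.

Radius of convergence at 0: -7/10 + (3/10)*sqrt(11).
At 7/10 - (3/10)*sqrt(11): a pole of order 3; residue -(269375/970299)*sqrt(11).
At 7/10 + (3/10)*sqrt(11): a pole of order 3; residue (269375/970299)*sqrt(11).

Denominator factor (δ**2 - 7*δ/5 - 1/2)^3: discriminant 99/25, real irrational roots 7/10 + (3/10)*sqrt(11) and 7/10 - (3/10)*sqrt(11); poles of order 3, moduli 7/10 + (3/10)*sqrt(11) and -7/10 + (3/10)*sqrt(11).
The radius of convergence is the smallest modulus among the singular points: -7/10 + (3/10)*sqrt(11).
The factor δ**2 - 7*δ/5 - 1/2 splits as (δ - a)(δ - a') with a = 7/10 - (3/10)*sqrt(11), a' = 7/10 + (3/10)*sqrt(11). At the order-3 pole a set g(δ) = (δ - a)^3*f(δ) = [16/3 - 7*δ/9] / (δ - a')^3.
Order-3 pole: residue = g''(a)/2; g''(7/10 - (3/10)*sqrt(11)) = -(538750/970299)*sqrt(11), so the residue is -(269375/970299)*sqrt(11).
The factor δ**2 - 7*δ/5 - 1/2 splits as (δ - a)(δ - a') with a = 7/10 + (3/10)*sqrt(11), a' = 7/10 - (3/10)*sqrt(11). At the order-3 pole a set g(δ) = (δ - a)^3*f(δ) = [16/3 - 7*δ/9] / (δ - a')^3.
Order-3 pole: residue = g''(a)/2; g''(7/10 + (3/10)*sqrt(11)) = (538750/970299)*sqrt(11), so the residue is (269375/970299)*sqrt(11).
List the singular points by increasing real part (a conjugate pair: the negative imaginary part first).


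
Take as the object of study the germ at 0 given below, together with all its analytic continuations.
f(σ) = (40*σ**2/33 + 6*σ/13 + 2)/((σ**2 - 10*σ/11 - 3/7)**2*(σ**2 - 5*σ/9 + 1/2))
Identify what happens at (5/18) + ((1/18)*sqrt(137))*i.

The point is a pole of order 1.

The denominator factor σ**2 - 5*σ/9 + 1/2 vanishes at (5/18) + ((1/18)*sqrt(137))*i and appears to the power 1; the numerator there equals (59393/34749) + ((2191/34749)*sqrt(137))*i, nonzero, and no other factor vanishes.
Hence a pole whose order is the multiplicity, 1.


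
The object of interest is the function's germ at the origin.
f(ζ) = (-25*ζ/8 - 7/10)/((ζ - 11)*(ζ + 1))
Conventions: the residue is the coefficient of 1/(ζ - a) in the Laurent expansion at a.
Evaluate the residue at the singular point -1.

At the order-1 pole -1 set g(ζ) = (ζ - (-1))*f(ζ) = (-25*ζ/8 - 7/10)/(ζ - 11).
Simple pole: residue = g(a) at a = -1, which is -97/480.

The residue is -97/480.


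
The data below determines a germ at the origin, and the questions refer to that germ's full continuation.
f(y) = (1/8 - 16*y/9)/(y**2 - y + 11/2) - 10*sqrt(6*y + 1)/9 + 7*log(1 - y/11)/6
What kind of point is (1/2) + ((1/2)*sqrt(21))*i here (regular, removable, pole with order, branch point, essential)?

The point is a pole of order 1.

The denominator factor y**2 - y + 11/2 vanishes at (1/2) + ((1/2)*sqrt(21))*i and appears to the power 1; the numerator there equals (-55/72) - ((8/9)*sqrt(21))*i, nonzero, and no other factor vanishes.
The branch terms are analytic at this point.
Hence a pole whose order is the multiplicity, 1.


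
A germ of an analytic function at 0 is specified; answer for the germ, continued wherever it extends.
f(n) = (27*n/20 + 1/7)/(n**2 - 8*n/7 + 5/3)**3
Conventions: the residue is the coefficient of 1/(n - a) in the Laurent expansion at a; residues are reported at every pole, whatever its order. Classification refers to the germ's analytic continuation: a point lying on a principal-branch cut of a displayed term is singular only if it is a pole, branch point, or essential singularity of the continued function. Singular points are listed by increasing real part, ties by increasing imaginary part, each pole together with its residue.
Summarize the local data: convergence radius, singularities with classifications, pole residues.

Radius of convergence at 0: (1/3)*sqrt(15).
At (4/7) - ((1/21)*sqrt(591))*i: a pole of order 3; residue ((129654/38226865)*sqrt(591))*i.
At (4/7) + ((1/21)*sqrt(591))*i: a pole of order 3; residue -((129654/38226865)*sqrt(591))*i.

Denominator factor (n**2 - 8*n/7 + 5/3)^3: discriminant -788/147, complex-conjugate roots (4/7) + ((1/21)*sqrt(591))*i and (4/7) - ((1/21)*sqrt(591))*i; poles of order 3, moduli (1/3)*sqrt(15) and (1/3)*sqrt(15).
The radius of convergence is the smallest modulus among the singular points: (1/3)*sqrt(15).
The factor n**2 - 8*n/7 + 5/3 splits as (n - a)(n - a') with a = (4/7) - ((1/21)*sqrt(591))*i, a' = (4/7) + ((1/21)*sqrt(591))*i. At the order-3 pole a set g(n) = (n - a)^3*f(n) = [27*n/20 + 1/7] / (n - a')^3.
Order-3 pole: residue = g''(a)/2; g''((4/7) - ((1/21)*sqrt(591))*i) = ((259308/38226865)*sqrt(591))*i, so the residue is ((129654/38226865)*sqrt(591))*i.
The factor n**2 - 8*n/7 + 5/3 splits as (n - a)(n - a') with a = (4/7) + ((1/21)*sqrt(591))*i, a' = (4/7) - ((1/21)*sqrt(591))*i. At the order-3 pole a set g(n) = (n - a)^3*f(n) = [27*n/20 + 1/7] / (n - a')^3.
Order-3 pole: residue = g''(a)/2; g''((4/7) + ((1/21)*sqrt(591))*i) = -((259308/38226865)*sqrt(591))*i, so the residue is -((129654/38226865)*sqrt(591))*i.
List the singular points by increasing real part (a conjugate pair: the negative imaginary part first).


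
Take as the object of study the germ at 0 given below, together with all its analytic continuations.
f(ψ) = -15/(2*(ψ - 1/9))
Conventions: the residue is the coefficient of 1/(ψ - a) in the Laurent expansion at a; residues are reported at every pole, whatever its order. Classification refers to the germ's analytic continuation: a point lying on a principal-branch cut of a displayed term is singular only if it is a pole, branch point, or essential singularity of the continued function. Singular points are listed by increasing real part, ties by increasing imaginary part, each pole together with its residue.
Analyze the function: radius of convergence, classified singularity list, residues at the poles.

Denominator factor (ψ - 1/9): pole of order 1 at 1/9, modulus 1/9.
The radius of convergence is the smallest modulus among the singular points: 1/9.
At the order-1 pole 1/9 set g(ψ) = (ψ - (1/9))*f(ψ) = -15/2.
Simple pole: residue = g(a) at a = 1/9, which is -15/2.

Radius of convergence at 0: 1/9.
At 1/9: a pole of order 1; residue -15/2.


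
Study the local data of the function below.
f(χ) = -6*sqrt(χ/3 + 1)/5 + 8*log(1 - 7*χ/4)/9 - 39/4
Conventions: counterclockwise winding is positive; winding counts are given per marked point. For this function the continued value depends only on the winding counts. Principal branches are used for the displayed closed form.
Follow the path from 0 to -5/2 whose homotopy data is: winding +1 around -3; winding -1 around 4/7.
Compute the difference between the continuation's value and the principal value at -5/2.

The rational part is single-valued and drops out of the difference; each branch term changes only by its own monodromy.
(-6/5)*sqrt(1 - χ/(-3)): winding +1 is odd, the square root flips sign, contributing -2*(-6/5)*sqrt(1 - (-5/2)/(-3)) = -2*(-6/5)*sqrt(1/6) = (2/5)*sqrt(6).
(8/9)*log(1 - χ/(4/7)): each positive loop around 4/7 adds 2*pi*i to the log, so winding -1 contributes (8/9)*(-1)*2*pi*i = -(16/9)*pi*i.
Summing the contributions at χ = -5/2 gives ((2/5)*sqrt(6)) - ((16/9)*pi)*i.

Continued minus principal equals ((2/5)*sqrt(6)) - ((16/9)*pi)*i.


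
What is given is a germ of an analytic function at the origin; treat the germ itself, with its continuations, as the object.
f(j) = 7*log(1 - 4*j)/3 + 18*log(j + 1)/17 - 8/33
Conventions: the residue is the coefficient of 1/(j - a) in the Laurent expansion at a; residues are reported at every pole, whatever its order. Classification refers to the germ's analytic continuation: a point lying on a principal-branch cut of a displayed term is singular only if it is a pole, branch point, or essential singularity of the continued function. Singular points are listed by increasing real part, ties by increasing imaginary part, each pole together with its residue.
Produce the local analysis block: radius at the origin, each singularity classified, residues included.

Branch term (7/3)*log(1 - j/(1/4)): its argument vanishes at j = 1/4, a logarithmic branch point, modulus 1/4.
Branch term (18/17)*log(1 - j/(-1)): its argument vanishes at j = -1, a logarithmic branch point, modulus 1.
The radius of convergence is the smallest modulus among the singular points: 1/4.
List the singular points by increasing real part (a conjugate pair: the negative imaginary part first).

Radius of convergence at 0: 1/4.
At -1: a logarithmic branch point.
At 1/4: a logarithmic branch point.


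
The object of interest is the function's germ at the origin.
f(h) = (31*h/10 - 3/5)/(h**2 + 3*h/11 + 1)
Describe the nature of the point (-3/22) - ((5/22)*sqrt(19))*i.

The denominator factor h**2 + 3*h/11 + 1 vanishes at (-3/22) - ((5/22)*sqrt(19))*i and appears to the power 1; the numerator there equals (-45/44) - ((31/44)*sqrt(19))*i, nonzero, and no other factor vanishes.
Hence a pole whose order is the multiplicity, 1.

The point is a pole of order 1.


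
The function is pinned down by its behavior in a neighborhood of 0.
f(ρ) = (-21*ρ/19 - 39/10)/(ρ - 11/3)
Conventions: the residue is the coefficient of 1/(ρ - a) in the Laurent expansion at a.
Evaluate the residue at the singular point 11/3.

The residue is -1511/190.

At the order-1 pole 11/3 set g(ρ) = (ρ - (11/3))*f(ρ) = -21*ρ/19 - 39/10.
Simple pole: residue = g(a) at a = 11/3, which is -1511/190.


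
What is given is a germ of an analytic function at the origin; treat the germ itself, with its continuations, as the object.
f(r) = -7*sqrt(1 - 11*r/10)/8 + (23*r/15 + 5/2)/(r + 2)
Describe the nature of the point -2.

The denominator factor r + 2 vanishes at -2 and appears to the power 1; the numerator there equals -17/30, nonzero, and no other factor vanishes.
The branch terms are analytic at this point.
Hence a pole whose order is the multiplicity, 1.

The point is a pole of order 1.


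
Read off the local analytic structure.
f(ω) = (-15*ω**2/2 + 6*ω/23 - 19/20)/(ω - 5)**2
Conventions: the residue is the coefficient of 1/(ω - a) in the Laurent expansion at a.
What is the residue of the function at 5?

At the order-2 pole 5 set g(ω) = (ω - (5))^2*f(ω) = -15*ω**2/2 + 6*ω/23 - 19/20.
Order-2 pole: residue = g'(a); g'(5) = -1719/23, so the residue is -1719/23.

The residue is -1719/23.


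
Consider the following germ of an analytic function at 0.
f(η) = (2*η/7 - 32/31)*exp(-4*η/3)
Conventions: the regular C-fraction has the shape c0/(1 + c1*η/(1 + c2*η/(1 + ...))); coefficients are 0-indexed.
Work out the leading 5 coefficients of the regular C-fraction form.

Taylor coefficients (expand at 0): a_0 = -32/31, a_1 = 1082/651, a_2 = -2536/1953, a_3 = 11632/17577, a_4 = -13120/52731.
c0 = a_0 = -32/31. Peel one level at a time: if S = 1 + c*η/S' with S'(0) = 1, then c is the η-coefficient of S and S' = c*η/(S - 1).
S_1 = c0/f = 1 + (541/336)*η + (150665/112896)*η^2 + ...; c1 = 541/336.
S_2 = c1*η/(S_1 - 1) = 1 + (-150665/181776)*η + (1677016/7902387)*η^2 + ...; c2 = -150665/181776.
S_3 = c2*η/(S_2 - 1) = 1 + (187825792/733587885)*η + (130349330944/1838695320225)*η^2 + ...; c3 = 187825792/733587885.
S_4 = c3*η/(S_3 - 1) = 1 + (-78704227724/284251067595)*η + ...; c4 = -78704227724/284251067595.

The regular C-fraction coefficients are [-32/31, 541/336, -150665/181776, 187825792/733587885, -78704227724/284251067595].


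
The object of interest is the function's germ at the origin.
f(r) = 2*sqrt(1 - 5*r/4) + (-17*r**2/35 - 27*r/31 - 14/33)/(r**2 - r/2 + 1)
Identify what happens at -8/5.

Denominator factors: r**2 - r/2 + 1 = 109/25 at r = -8/5 — none vanishes.
Branch term sqrt(1 - r/(4/5)): argument at -8/5 is 3, nonzero, so -8/5 is not its branch point (a point on a principal cut is still regular for the continued germ).
So the germ continues analytically to -8/5.

The point is a regular point.


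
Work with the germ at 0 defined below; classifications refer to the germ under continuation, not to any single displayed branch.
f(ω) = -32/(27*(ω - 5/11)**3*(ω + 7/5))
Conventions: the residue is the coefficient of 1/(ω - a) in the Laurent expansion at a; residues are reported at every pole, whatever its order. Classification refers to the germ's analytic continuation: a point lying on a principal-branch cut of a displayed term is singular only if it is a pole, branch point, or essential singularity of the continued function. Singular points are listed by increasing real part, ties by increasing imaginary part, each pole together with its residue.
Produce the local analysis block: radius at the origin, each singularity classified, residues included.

Denominator factor (ω + 7/5): pole of order 1 at -7/5, modulus 7/5.
Denominator factor (ω - 5/11)^3: pole of order 3 at 5/11, modulus 5/11.
The radius of convergence is the smallest modulus among the singular points: 5/11.
At the order-1 pole -7/5 set g(ω) = (ω - (-7/5))*f(ω) = -32/(27*(ω - 5/11)**3).
Simple pole: residue = g(a) at a = -7/5, which is 665500/3581577.
At the order-3 pole 5/11 set g(ω) = (ω - (5/11))^3*f(ω) = -32/(27*(ω + 7/5)).
Order-3 pole: residue = g''(a)/2; g''(5/11) = -1331000/3581577, so the residue is -665500/3581577.
List the singular points by increasing real part (a conjugate pair: the negative imaginary part first).

Radius of convergence at 0: 5/11.
At -7/5: a pole of order 1; residue 665500/3581577.
At 5/11: a pole of order 3; residue -665500/3581577.


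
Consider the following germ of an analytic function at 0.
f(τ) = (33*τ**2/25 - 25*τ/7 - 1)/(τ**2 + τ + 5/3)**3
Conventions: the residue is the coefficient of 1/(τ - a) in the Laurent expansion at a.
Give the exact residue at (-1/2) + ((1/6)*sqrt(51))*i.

The factor τ**2 + τ + 5/3 splits as (τ - a)(τ - a') with a = (-1/2) + ((1/6)*sqrt(51))*i, a' = (-1/2) - ((1/6)*sqrt(51))*i. At the order-3 pole a set g(τ) = (τ - a)^3*f(τ) = [33*τ**2/25 - 25*τ/7 - 1] / (τ - a')^3.
Order-3 pole: residue = g''(a)/2; g''((-1/2) + ((1/6)*sqrt(51))*i) = -((32868/859775)*sqrt(51))*i, so the residue is -((16434/859775)*sqrt(51))*i.

The residue is -((16434/859775)*sqrt(51))*i.


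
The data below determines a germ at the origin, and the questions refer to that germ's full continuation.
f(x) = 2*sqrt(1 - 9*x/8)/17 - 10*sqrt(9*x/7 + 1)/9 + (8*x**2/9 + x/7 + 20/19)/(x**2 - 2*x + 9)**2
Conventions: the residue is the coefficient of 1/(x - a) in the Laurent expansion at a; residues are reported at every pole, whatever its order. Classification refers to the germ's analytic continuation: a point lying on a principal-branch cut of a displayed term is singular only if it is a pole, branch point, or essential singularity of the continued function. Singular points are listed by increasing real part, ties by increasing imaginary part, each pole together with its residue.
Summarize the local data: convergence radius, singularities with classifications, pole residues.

Denominator factor (x**2 - 2*x + 9)^2: discriminant -32, complex-conjugate roots (1) + ((2)*sqrt(2))*i and (1) - ((2)*sqrt(2))*i; poles of order 2, moduli 3 and 3.
Branch term (2/17)*sqrt(1 - x/(8/9)): its argument vanishes at x = 8/9, a square-root branch point, modulus 8/9.
Branch term (-10/9)*sqrt(1 - x/(-7/9)): its argument vanishes at x = -7/9, a square-root branch point, modulus 7/9.
The radius of convergence is the smallest modulus among the singular points: 7/9.
The branch terms are analytic at (1) - ((2)*sqrt(2))*i and contribute nothing to the residue; only the rational part matters.
The factor x**2 - 2*x + 9 splits as (x - a)(x - a') with a = (1) - ((2)*sqrt(2))*i, a' = (1) + ((2)*sqrt(2))*i. At the order-2 pole a set g(x) = (x - a)^2*(rational part) = [8*x**2/9 + x/7 + 20/19] / (x - a')^2.
Order-2 pole: residue = g'(a); g'((1) - ((2)*sqrt(2))*i) = ((1223/17024)*sqrt(2))*i, so the residue is ((1223/17024)*sqrt(2))*i.
The branch terms are analytic at (1) + ((2)*sqrt(2))*i and contribute nothing to the residue; only the rational part matters.
The factor x**2 - 2*x + 9 splits as (x - a)(x - a') with a = (1) + ((2)*sqrt(2))*i, a' = (1) - ((2)*sqrt(2))*i. At the order-2 pole a set g(x) = (x - a)^2*(rational part) = [8*x**2/9 + x/7 + 20/19] / (x - a')^2.
Order-2 pole: residue = g'(a); g'((1) + ((2)*sqrt(2))*i) = -((1223/17024)*sqrt(2))*i, so the residue is -((1223/17024)*sqrt(2))*i.
List the singular points by increasing real part (a conjugate pair: the negative imaginary part first).

Radius of convergence at 0: 7/9.
At -7/9: an algebraic (square-root) branch point.
At 8/9: an algebraic (square-root) branch point.
At (1) - ((2)*sqrt(2))*i: a pole of order 2; residue ((1223/17024)*sqrt(2))*i.
At (1) + ((2)*sqrt(2))*i: a pole of order 2; residue -((1223/17024)*sqrt(2))*i.


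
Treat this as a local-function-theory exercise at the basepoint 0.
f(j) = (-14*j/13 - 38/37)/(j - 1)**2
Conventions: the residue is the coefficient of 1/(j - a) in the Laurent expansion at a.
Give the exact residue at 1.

At the order-2 pole 1 set g(j) = (j - (1))^2*f(j) = -14*j/13 - 38/37.
Order-2 pole: residue = g'(a); g'(1) = -14/13, so the residue is -14/13.

The residue is -14/13.


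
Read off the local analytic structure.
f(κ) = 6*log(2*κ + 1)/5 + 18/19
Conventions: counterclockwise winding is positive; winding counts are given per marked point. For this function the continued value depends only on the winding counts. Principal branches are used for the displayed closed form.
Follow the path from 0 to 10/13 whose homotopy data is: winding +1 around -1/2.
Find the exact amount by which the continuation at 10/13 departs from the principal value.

The rational part is single-valued and drops out of the difference; each branch term changes only by its own monodromy.
(6/5)*log(1 - κ/(-1/2)): each positive loop around -1/2 adds 2*pi*i to the log, so winding +1 contributes (6/5)*(1)*2*pi*i = (12/5)*pi*i.
Summing the contributions at κ = 10/13 gives (12/5)*pi*i.

Continued minus principal equals (12/5)*pi*i.


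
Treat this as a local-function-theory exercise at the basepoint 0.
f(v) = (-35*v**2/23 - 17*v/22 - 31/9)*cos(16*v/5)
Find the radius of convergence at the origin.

The factor cos(16*v/5) is entire and contributes no finite singular point.
The polynomial part has no poles.
No finite singular points: the Taylor series at 0 converges everywhere.

The radius of convergence is infinite.


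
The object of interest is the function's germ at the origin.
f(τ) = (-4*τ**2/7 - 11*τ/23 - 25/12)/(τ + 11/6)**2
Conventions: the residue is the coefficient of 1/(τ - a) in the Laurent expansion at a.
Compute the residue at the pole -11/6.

The residue is 781/483.

At the order-2 pole -11/6 set g(τ) = (τ - (-11/6))^2*f(τ) = -4*τ**2/7 - 11*τ/23 - 25/12.
Order-2 pole: residue = g'(a); g'(-11/6) = 781/483, so the residue is 781/483.


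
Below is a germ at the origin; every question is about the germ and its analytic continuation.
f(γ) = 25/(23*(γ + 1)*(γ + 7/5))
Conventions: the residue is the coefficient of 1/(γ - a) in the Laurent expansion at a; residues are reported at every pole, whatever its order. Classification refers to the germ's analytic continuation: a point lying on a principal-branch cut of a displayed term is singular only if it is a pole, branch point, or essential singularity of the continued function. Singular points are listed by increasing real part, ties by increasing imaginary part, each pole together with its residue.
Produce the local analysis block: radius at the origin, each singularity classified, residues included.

Denominator factor (γ + 1): pole of order 1 at -1, modulus 1.
Denominator factor (γ + 7/5): pole of order 1 at -7/5, modulus 7/5.
The radius of convergence is the smallest modulus among the singular points: 1.
At the order-1 pole -7/5 set g(γ) = (γ - (-7/5))*f(γ) = 25/(23*(γ + 1)).
Simple pole: residue = g(a) at a = -7/5, which is -125/46.
At the order-1 pole -1 set g(γ) = (γ - (-1))*f(γ) = 25/(23*(γ + 7/5)).
Simple pole: residue = g(a) at a = -1, which is 125/46.
List the singular points by increasing real part (a conjugate pair: the negative imaginary part first).

Radius of convergence at 0: 1.
At -7/5: a pole of order 1; residue -125/46.
At -1: a pole of order 1; residue 125/46.


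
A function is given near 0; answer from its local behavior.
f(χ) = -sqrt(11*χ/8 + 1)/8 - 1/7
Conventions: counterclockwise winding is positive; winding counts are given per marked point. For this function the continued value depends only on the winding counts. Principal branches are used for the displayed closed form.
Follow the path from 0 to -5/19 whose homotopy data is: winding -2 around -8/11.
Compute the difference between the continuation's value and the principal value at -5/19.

Continued minus principal equals 0.

The rational part is single-valued and drops out of the difference; each branch term changes only by its own monodromy.
(-1/8)*sqrt(1 - χ/(-8/11)): winding -2 is even, the square root returns to the same sheet, contribution 0.
Summing the contributions at χ = -5/19 gives 0.


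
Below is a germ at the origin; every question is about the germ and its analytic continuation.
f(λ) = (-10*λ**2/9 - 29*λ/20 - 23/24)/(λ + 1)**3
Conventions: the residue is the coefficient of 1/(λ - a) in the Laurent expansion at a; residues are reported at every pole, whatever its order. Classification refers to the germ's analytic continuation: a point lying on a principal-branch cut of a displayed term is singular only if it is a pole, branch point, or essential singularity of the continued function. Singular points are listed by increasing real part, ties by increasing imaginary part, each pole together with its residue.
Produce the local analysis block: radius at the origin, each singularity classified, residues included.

Denominator factor (λ + 1)^3: pole of order 3 at -1, modulus 1.
The radius of convergence is the smallest modulus among the singular points: 1.
At the order-3 pole -1 set g(λ) = (λ - (-1))^3*f(λ) = -10*λ**2/9 - 29*λ/20 - 23/24.
Order-3 pole: residue = g''(a)/2; g''(-1) = -20/9, so the residue is -10/9.

Radius of convergence at 0: 1.
At -1: a pole of order 3; residue -10/9.


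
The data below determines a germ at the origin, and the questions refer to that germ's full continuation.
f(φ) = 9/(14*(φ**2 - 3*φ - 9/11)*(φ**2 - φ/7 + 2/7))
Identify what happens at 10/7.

The point is a regular point.

Denominator factors: φ**2 - 3*φ - 9/11 = -1651/539 at φ = 10/7; φ**2 - φ/7 + 2/7 = 104/49 at φ = 10/7 — none vanishes.
So the germ continues analytically to 10/7.


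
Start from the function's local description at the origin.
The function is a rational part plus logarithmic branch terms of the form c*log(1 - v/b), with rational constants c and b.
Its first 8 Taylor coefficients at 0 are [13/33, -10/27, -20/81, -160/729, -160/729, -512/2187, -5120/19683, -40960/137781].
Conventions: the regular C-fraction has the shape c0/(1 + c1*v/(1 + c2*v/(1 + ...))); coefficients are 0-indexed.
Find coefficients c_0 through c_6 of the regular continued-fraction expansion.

The regular C-fraction coefficients are [13/33, 110/117, -188/117, -13/141, -27/47, -752/3645, -1678/3645].

Taylor coefficients (read off): a_0 = 13/33, a_1 = -10/27, a_2 = -20/81, a_3 = -160/729, a_4 = -160/729, a_5 = -512/2187, a_6 = -5120/19683.
c0 = a_0 = 13/33. Peel one level at a time: if S = 1 + c*v/S' with S'(0) = 1, then c is the v-coefficient of S and S' = c*v/(S - 1).
S_1 = c0/f = 1 + (110/117)*v + (20680/13689)*v^2 + ...; c1 = 110/117.
S_2 = c1*v/(S_1 - 1) = 1 + (-188/117)*v + (-4/27)*v^2 + ...; c2 = -188/117.
S_3 = c2*v/(S_2 - 1) = 1 + (-13/141)*v + (-117/2209)*v^2 + ...; c3 = -13/141.
S_4 = c3*v/(S_3 - 1) = 1 + (-27/47)*v + (-16/135)*v^2 + ...; c4 = -27/47.
S_5 = c4*v/(S_4 - 1) = 1 + (-752/3645)*v + (-1261856/13286025)*v^2 + ...; c5 = -752/3645.
S_6 = c5*v/(S_5 - 1) = 1 + (-1678/3645)*v + ...; c6 = -1678/3645.


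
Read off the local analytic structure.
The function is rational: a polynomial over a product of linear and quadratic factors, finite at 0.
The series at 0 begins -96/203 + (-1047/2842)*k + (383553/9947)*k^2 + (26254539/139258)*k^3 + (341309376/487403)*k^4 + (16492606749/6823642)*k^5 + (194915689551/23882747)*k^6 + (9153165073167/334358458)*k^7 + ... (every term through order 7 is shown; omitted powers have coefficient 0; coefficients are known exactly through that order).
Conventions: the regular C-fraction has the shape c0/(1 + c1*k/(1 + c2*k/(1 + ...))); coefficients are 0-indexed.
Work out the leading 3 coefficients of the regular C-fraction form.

The regular C-fraction coefficients are [-96/203, -349/448, 2355247/22336].


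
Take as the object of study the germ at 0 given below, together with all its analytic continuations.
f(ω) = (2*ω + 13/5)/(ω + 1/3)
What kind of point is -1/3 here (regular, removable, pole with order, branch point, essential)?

The denominator factor ω + 1/3 vanishes at -1/3 and appears to the power 1; the numerator there equals 29/15, nonzero, and no other factor vanishes.
Hence a pole whose order is the multiplicity, 1.

The point is a pole of order 1.


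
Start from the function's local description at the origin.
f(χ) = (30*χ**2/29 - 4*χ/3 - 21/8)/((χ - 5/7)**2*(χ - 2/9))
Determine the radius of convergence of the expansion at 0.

The radius of convergence is 2/9.

Denominator factor (χ - 2/9): pole of order 1 at 2/9, modulus 2/9.
Denominator factor (χ - 5/7)^2: pole of order 2 at 5/7, modulus 5/7.
The radius of convergence is the smallest modulus among the singular points: 2/9.


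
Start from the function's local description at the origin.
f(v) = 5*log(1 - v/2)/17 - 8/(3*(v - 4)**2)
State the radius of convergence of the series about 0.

The radius of convergence is 2.

Denominator factor (v - 4)^2: pole of order 2 at 4, modulus 4.
Branch term (5/17)*log(1 - v/(2)): its argument vanishes at v = 2, a logarithmic branch point, modulus 2.
The radius of convergence is the smallest modulus among the singular points: 2.


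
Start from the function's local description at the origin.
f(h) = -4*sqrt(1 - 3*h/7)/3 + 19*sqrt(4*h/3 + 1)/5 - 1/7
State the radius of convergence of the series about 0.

The radius of convergence is 3/4.

Branch term (-4/3)*sqrt(1 - h/(7/3)): its argument vanishes at h = 7/3, a square-root branch point, modulus 7/3.
Branch term (19/5)*sqrt(1 - h/(-3/4)): its argument vanishes at h = -3/4, a square-root branch point, modulus 3/4.
The radius of convergence is the smallest modulus among the singular points: 3/4.


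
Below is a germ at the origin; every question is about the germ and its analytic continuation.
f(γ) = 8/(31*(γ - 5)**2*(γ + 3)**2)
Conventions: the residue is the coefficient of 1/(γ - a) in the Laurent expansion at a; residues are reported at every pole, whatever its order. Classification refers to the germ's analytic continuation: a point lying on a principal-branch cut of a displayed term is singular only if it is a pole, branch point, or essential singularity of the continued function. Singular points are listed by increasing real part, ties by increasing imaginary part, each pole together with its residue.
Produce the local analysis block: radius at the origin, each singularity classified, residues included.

Denominator factor (γ - 5)^2: pole of order 2 at 5, modulus 5.
Denominator factor (γ + 3)^2: pole of order 2 at -3, modulus 3.
The radius of convergence is the smallest modulus among the singular points: 3.
At the order-2 pole -3 set g(γ) = (γ - (-3))^2*f(γ) = 8/(31*(γ - 5)**2).
Order-2 pole: residue = g'(a); g'(-3) = 1/992, so the residue is 1/992.
At the order-2 pole 5 set g(γ) = (γ - (5))^2*f(γ) = 8/(31*(γ + 3)**2).
Order-2 pole: residue = g'(a); g'(5) = -1/992, so the residue is -1/992.
List the singular points by increasing real part (a conjugate pair: the negative imaginary part first).

Radius of convergence at 0: 3.
At -3: a pole of order 2; residue 1/992.
At 5: a pole of order 2; residue -1/992.


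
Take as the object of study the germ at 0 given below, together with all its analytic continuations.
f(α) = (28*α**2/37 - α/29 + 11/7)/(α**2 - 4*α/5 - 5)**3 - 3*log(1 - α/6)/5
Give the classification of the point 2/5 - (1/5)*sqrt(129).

The point is a pole of order 3.

The denominator factor α**2 - 4*α/5 - 5 vanishes at 2/5 - (1/5)*sqrt(129) and appears to the power 3; the numerator there equals 1048457/187775 - (3063/26825)*sqrt(129), nonzero, and no other factor vanishes.
The branch terms are analytic at this point.
Hence a pole whose order is the multiplicity, 3.


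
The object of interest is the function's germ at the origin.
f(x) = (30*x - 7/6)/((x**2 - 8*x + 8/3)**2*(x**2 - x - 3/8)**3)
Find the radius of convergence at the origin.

Denominator factor (x**2 - x - 3/8)^3: discriminant 5/2, real irrational roots 1/2 + (1/4)*sqrt(10) and 1/2 - (1/4)*sqrt(10); poles of order 3, moduli 1/2 + (1/4)*sqrt(10) and -1/2 + (1/4)*sqrt(10).
Denominator factor (x**2 - 8*x + 8/3)^2: discriminant 160/3, real irrational roots 4 + (2/3)*sqrt(30) and 4 - (2/3)*sqrt(30); poles of order 2, moduli 4 + (2/3)*sqrt(30) and 4 - (2/3)*sqrt(30).
The radius of convergence is the smallest modulus among the singular points: -1/2 + (1/4)*sqrt(10).

The radius of convergence is -1/2 + (1/4)*sqrt(10).


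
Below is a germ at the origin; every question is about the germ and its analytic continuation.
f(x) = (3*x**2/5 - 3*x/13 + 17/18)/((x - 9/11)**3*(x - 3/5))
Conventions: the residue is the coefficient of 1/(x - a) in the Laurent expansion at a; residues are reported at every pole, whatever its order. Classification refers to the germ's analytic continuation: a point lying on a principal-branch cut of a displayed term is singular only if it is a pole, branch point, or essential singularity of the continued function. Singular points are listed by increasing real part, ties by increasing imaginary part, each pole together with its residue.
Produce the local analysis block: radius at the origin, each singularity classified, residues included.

Denominator factor (x - 9/11)^3: pole of order 3 at 9/11, modulus 9/11.
Denominator factor (x - 3/5): pole of order 1 at 3/5, modulus 3/5.
The radius of convergence is the smallest modulus among the singular points: 3/5.
At the order-1 pole 3/5 set g(x) = (x - (3/5))*f(x) = (3*x**2/5 - 3*x/13 + 17/18)/(x - 9/11)**3.
Simple pole: residue = g(a) at a = 3/5, which is -39787583/404352.
At the order-3 pole 9/11 set g(x) = (x - (9/11))^3*f(x) = (3*x**2/5 - 3*x/13 + 17/18)/(x - 3/5).
Order-3 pole: residue = g''(a)/2; g''(9/11) = 39787583/202176, so the residue is 39787583/404352.
List the singular points by increasing real part (a conjugate pair: the negative imaginary part first).

Radius of convergence at 0: 3/5.
At 3/5: a pole of order 1; residue -39787583/404352.
At 9/11: a pole of order 3; residue 39787583/404352.


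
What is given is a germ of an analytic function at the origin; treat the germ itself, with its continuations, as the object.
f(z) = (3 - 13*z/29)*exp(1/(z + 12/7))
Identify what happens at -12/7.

The exponent 1/(z - (-12/7)) has a pole at -12/7, so exp(1/(z - (-12/7))) takes every nonzero value near it: an essential singularity (not a pole of any order).

The point is an essential singularity.


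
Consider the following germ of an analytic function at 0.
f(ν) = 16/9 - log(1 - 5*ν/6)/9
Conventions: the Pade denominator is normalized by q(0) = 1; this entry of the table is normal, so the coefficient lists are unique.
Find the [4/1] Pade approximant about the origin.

The Pade approximant has numerator coefficients [16/9, -59/54, -5/216, -25/5832, -125/139968]; denominator coefficients [1, -2/3].

Taylor coefficients needed (expand at 0): a_0 = 16/9, a_1 = 5/54, a_2 = 25/648, a_3 = 125/5832, a_4 = 625/46656, a_5 = 625/69984.
Write the denominator as Q(ν) = 1 + q1*ν. Requiring Q*f - P = O(ν^6) with deg P <= 4 kills the coefficients of ν^5..ν^5 in Q*f:
  ν^5: a_5 + q1*a_4 = 0, i.e. 625/69984 + (625/46656)*q1 = 0.
Solving this linear system: q1 = -2/3.
The numerator is Q*f truncated at degree 4: P0 = a_0 = 16/9; P1 = a_1 + q1*a_0 = -59/54; P2 = a_2 + q1*a_1 = -5/216; P3 = a_3 + q1*a_2 = -25/5832; P4 = a_4 + q1*a_3 = -125/139968.


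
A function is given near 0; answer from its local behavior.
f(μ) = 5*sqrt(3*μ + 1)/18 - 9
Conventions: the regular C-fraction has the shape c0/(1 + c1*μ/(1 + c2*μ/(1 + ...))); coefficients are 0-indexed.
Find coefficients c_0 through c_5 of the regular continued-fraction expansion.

The regular C-fraction coefficients are [-157/18, 15/314, 441/628, 157/196, 137/196, 441/548].

Taylor coefficients (expand at 0): a_0 = -157/18, a_1 = 5/12, a_2 = -5/16, a_3 = 15/32, a_4 = -225/256, a_5 = 945/512.
c0 = a_0 = -157/18. Peel one level at a time: if S = 1 + c*μ/S' with S'(0) = 1, then c is the μ-coefficient of S and S' = c*μ/(S - 1).
S_1 = c0/f = 1 + (15/314)*μ + (-6615/197192)*μ^2 + ...; c1 = 15/314.
S_2 = c1*μ/(S_1 - 1) = 1 + (441/628)*μ + (-9/16)*μ^2 + ...; c2 = 441/628.
S_3 = c2*μ/(S_2 - 1) = 1 + (157/196)*μ + (-21509/38416)*μ^2 + ...; c3 = 157/196.
S_4 = c3*μ/(S_3 - 1) = 1 + (137/196)*μ + (-9/16)*μ^2 + ...; c4 = 137/196.
S_5 = c4*μ/(S_4 - 1) = 1 + (441/548)*μ + ...; c5 = 441/548.
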